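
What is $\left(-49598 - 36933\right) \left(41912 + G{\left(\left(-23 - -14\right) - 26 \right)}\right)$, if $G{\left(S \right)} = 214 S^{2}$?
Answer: $-26310788922$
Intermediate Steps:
$\left(-49598 - 36933\right) \left(41912 + G{\left(\left(-23 - -14\right) - 26 \right)}\right) = \left(-49598 - 36933\right) \left(41912 + 214 \left(\left(-23 - -14\right) - 26\right)^{2}\right) = - 86531 \left(41912 + 214 \left(\left(-23 + \left(-21 + 35\right)\right) - 26\right)^{2}\right) = - 86531 \left(41912 + 214 \left(\left(-23 + 14\right) - 26\right)^{2}\right) = - 86531 \left(41912 + 214 \left(-9 - 26\right)^{2}\right) = - 86531 \left(41912 + 214 \left(-35\right)^{2}\right) = - 86531 \left(41912 + 214 \cdot 1225\right) = - 86531 \left(41912 + 262150\right) = \left(-86531\right) 304062 = -26310788922$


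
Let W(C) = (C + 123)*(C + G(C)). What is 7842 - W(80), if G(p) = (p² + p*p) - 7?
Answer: -2605377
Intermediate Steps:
G(p) = -7 + 2*p² (G(p) = (p² + p²) - 7 = 2*p² - 7 = -7 + 2*p²)
W(C) = (123 + C)*(-7 + C + 2*C²) (W(C) = (C + 123)*(C + (-7 + 2*C²)) = (123 + C)*(-7 + C + 2*C²))
7842 - W(80) = 7842 - (-861 + 2*80³ + 116*80 + 247*80²) = 7842 - (-861 + 2*512000 + 9280 + 247*6400) = 7842 - (-861 + 1024000 + 9280 + 1580800) = 7842 - 1*2613219 = 7842 - 2613219 = -2605377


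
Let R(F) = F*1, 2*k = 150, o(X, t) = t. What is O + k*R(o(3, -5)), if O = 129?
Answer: -246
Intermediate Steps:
k = 75 (k = (½)*150 = 75)
R(F) = F
O + k*R(o(3, -5)) = 129 + 75*(-5) = 129 - 375 = -246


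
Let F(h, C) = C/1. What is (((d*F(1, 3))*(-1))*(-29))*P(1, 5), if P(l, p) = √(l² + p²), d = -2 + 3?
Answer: 87*√26 ≈ 443.61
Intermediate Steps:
d = 1
F(h, C) = C (F(h, C) = C*1 = C)
(((d*F(1, 3))*(-1))*(-29))*P(1, 5) = (((1*3)*(-1))*(-29))*√(1² + 5²) = ((3*(-1))*(-29))*√(1 + 25) = (-3*(-29))*√26 = 87*√26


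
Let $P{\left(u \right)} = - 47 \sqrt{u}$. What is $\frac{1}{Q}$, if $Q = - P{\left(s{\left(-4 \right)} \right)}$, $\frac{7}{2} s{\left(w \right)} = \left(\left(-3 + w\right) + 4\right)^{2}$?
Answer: $\frac{\sqrt{14}}{282} \approx 0.013268$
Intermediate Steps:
$s{\left(w \right)} = \frac{2 \left(1 + w\right)^{2}}{7}$ ($s{\left(w \right)} = \frac{2 \left(\left(-3 + w\right) + 4\right)^{2}}{7} = \frac{2 \left(1 + w\right)^{2}}{7}$)
$Q = \frac{141 \sqrt{14}}{7}$ ($Q = - \left(-47\right) \sqrt{\frac{2 \left(1 - 4\right)^{2}}{7}} = - \left(-47\right) \sqrt{\frac{2 \left(-3\right)^{2}}{7}} = - \left(-47\right) \sqrt{\frac{2}{7} \cdot 9} = - \left(-47\right) \sqrt{\frac{18}{7}} = - \left(-47\right) \frac{3 \sqrt{14}}{7} = - \frac{\left(-141\right) \sqrt{14}}{7} = \frac{141 \sqrt{14}}{7} \approx 75.368$)
$\frac{1}{Q} = \frac{1}{\frac{141}{7} \sqrt{14}} = \frac{\sqrt{14}}{282}$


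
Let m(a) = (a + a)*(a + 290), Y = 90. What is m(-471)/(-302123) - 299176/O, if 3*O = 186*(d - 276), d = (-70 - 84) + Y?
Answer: 10849221061/796094105 ≈ 13.628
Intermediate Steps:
d = -64 (d = (-70 - 84) + 90 = -154 + 90 = -64)
m(a) = 2*a*(290 + a) (m(a) = (2*a)*(290 + a) = 2*a*(290 + a))
O = -21080 (O = (186*(-64 - 276))/3 = (186*(-340))/3 = (⅓)*(-63240) = -21080)
m(-471)/(-302123) - 299176/O = (2*(-471)*(290 - 471))/(-302123) - 299176/(-21080) = (2*(-471)*(-181))*(-1/302123) - 299176*(-1/21080) = 170502*(-1/302123) + 37397/2635 = -170502/302123 + 37397/2635 = 10849221061/796094105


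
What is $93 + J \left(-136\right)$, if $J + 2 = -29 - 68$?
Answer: $13557$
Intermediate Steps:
$J = -99$ ($J = -2 - 97 = -99$)
$93 + J \left(-136\right) = 93 - -13464 = 93 + 13464 = 13557$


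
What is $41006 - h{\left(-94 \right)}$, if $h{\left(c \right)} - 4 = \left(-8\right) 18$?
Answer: $41146$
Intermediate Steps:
$h{\left(c \right)} = -140$ ($h{\left(c \right)} = 4 - 144 = -140$)
$41006 - h{\left(-94 \right)} = 41006 - -140 = 41006 + 140 = 41146$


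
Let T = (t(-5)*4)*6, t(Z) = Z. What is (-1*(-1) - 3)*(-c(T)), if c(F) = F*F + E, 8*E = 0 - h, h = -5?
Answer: 115205/4 ≈ 28801.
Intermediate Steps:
E = 5/8 (E = (0 - 1*(-5))/8 = (0 + 5)/8 = (⅛)*5 = 5/8 ≈ 0.62500)
T = -120 (T = -5*4*6 = -20*6 = -120)
c(F) = 5/8 + F² (c(F) = F*F + 5/8 = F² + 5/8 = 5/8 + F²)
(-1*(-1) - 3)*(-c(T)) = (-1*(-1) - 3)*(-(5/8 + (-120)²)) = (1 - 3)*(-(5/8 + 14400)) = -(-2)*115205/8 = -2*(-115205/8) = 115205/4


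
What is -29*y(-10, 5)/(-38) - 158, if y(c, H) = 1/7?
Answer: -41999/266 ≈ -157.89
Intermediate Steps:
y(c, H) = ⅐
-29*y(-10, 5)/(-38) - 158 = -29/(7*(-38)) - 158 = -29*(-1)/(7*38) - 158 = -29*(-1/266) - 158 = 29/266 - 158 = -41999/266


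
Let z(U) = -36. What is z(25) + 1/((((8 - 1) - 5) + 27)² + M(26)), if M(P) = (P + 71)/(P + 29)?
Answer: -1668617/46352 ≈ -35.999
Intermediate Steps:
M(P) = (71 + P)/(29 + P)
z(25) + 1/((((8 - 1) - 5) + 27)² + M(26)) = -36 + 1/((((8 - 1) - 5) + 27)² + (71 + 26)/(29 + 26)) = -36 + 1/(((7 - 5) + 27)² + 97/55) = -36 + 1/((2 + 27)² + (1/55)*97) = -36 + 1/(29² + 97/55) = -36 + 1/(841 + 97/55) = -36 + 1/(46352/55) = -36 + 55/46352 = -1668617/46352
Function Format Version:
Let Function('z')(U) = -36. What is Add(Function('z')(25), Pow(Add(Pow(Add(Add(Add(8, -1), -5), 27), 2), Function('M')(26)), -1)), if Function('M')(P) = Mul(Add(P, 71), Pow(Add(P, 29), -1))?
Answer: Rational(-1668617, 46352) ≈ -35.999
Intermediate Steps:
Function('M')(P) = Mul(Pow(Add(29, P), -1), Add(71, P)) (Function('M')(P) = Mul(Add(71, P), Pow(Add(29, P), -1)) = Mul(Pow(Add(29, P), -1), Add(71, P)))
Add(Function('z')(25), Pow(Add(Pow(Add(Add(Add(8, -1), -5), 27), 2), Function('M')(26)), -1)) = Add(-36, Pow(Add(Pow(Add(Add(Add(8, -1), -5), 27), 2), Mul(Pow(Add(29, 26), -1), Add(71, 26))), -1)) = Add(-36, Pow(Add(Pow(Add(Add(7, -5), 27), 2), Mul(Pow(55, -1), 97)), -1)) = Add(-36, Pow(Add(Pow(Add(2, 27), 2), Mul(Rational(1, 55), 97)), -1)) = Add(-36, Pow(Add(Pow(29, 2), Rational(97, 55)), -1)) = Add(-36, Pow(Add(841, Rational(97, 55)), -1)) = Add(-36, Pow(Rational(46352, 55), -1)) = Add(-36, Rational(55, 46352)) = Rational(-1668617, 46352)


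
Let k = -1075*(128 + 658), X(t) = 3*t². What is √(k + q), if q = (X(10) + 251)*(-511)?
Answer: I*√1126511 ≈ 1061.4*I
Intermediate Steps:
k = -844950 (k = -1075*786 = -844950)
q = -281561 (q = (3*10² + 251)*(-511) = (3*100 + 251)*(-511) = (300 + 251)*(-511) = 551*(-511) = -281561)
√(k + q) = √(-844950 - 281561) = √(-1126511) = I*√1126511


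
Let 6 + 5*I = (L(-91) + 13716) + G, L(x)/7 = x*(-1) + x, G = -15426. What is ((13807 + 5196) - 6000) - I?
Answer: 66731/5 ≈ 13346.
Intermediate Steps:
L(x) = 0 (L(x) = 7*(x*(-1) + x) = 7*(-x + x) = 7*0 = 0)
I = -1716/5 (I = -6/5 + ((0 + 13716) - 15426)/5 = -6/5 + (13716 - 15426)/5 = -6/5 + (⅕)*(-1710) = -6/5 - 342 = -1716/5 ≈ -343.20)
((13807 + 5196) - 6000) - I = ((13807 + 5196) - 6000) - 1*(-1716/5) = (19003 - 6000) + 1716/5 = 13003 + 1716/5 = 66731/5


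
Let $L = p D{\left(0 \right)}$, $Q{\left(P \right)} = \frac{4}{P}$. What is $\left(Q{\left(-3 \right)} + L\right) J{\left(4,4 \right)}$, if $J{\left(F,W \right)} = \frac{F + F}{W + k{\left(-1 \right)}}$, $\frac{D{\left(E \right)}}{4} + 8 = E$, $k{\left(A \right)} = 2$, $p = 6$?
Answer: $- \frac{2320}{9} \approx -257.78$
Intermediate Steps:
$D{\left(E \right)} = -32 + 4 E$
$J{\left(F,W \right)} = \frac{2 F}{2 + W}$ ($J{\left(F,W \right)} = \frac{F + F}{W + 2} = \frac{2 F}{2 + W}$)
$L = -192$ ($L = 6 \left(-32 + 4 \cdot 0\right) = 6 \left(-32 + 0\right) = 6 \left(-32\right) = -192$)
$\left(Q{\left(-3 \right)} + L\right) J{\left(4,4 \right)} = \left(\frac{4}{-3} - 192\right) 2 \cdot 4 \frac{1}{2 + 4} = \left(4 \left(- \frac{1}{3}\right) - 192\right) 2 \cdot 4 \cdot \frac{1}{6} = \left(- \frac{4}{3} - 192\right) 2 \cdot 4 \cdot \frac{1}{6} = \left(- \frac{580}{3}\right) \frac{4}{3} = - \frac{2320}{9}$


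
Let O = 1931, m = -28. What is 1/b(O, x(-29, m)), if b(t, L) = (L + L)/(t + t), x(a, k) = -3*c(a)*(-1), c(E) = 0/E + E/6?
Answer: -3862/29 ≈ -133.17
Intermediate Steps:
c(E) = E/6 (c(E) = 0 + E*(1/6) = 0 + E/6 = E/6)
x(a, k) = a/2 (x(a, k) = -a/2*(-1) = a/2)
b(t, L) = L/t (b(t, L) = (2*L)/((2*t)) = (2*L)*(1/(2*t)) = L/t)
1/b(O, x(-29, m)) = 1/(((1/2)*(-29))/1931) = 1/(-29/2*1/1931) = 1/(-29/3862) = -3862/29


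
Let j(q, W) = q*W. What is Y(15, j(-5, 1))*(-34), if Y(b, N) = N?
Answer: 170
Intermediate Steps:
j(q, W) = W*q
Y(15, j(-5, 1))*(-34) = (1*(-5))*(-34) = -5*(-34) = 170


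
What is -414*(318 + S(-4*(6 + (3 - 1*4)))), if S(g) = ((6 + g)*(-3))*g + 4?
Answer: 214452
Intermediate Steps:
S(g) = 4 + g*(-18 - 3*g) (S(g) = (-18 - 3*g)*g + 4 = g*(-18 - 3*g) + 4 = 4 + g*(-18 - 3*g))
-414*(318 + S(-4*(6 + (3 - 1*4)))) = -414*(318 + (4 - (-72)*(6 + (3 - 1*4)) - 3*16*(6 + (3 - 1*4))**2)) = -414*(318 + (4 - (-72)*(6 + (3 - 4)) - 3*16*(6 + (3 - 4))**2)) = -414*(318 + (4 - (-72)*(6 - 1) - 3*16*(6 - 1)**2)) = -414*(318 + (4 - (-72)*5 - 3*(-4*5)**2)) = -414*(318 + (4 - 18*(-20) - 3*(-20)**2)) = -414*(318 + (4 + 360 - 3*400)) = -414*(318 + (4 + 360 - 1200)) = -414*(318 - 836) = -414*(-518) = 214452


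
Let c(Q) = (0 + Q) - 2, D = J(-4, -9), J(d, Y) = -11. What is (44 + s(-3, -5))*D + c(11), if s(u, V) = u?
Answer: -442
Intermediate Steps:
D = -11
c(Q) = -2 + Q (c(Q) = Q - 2 = -2 + Q)
(44 + s(-3, -5))*D + c(11) = (44 - 3)*(-11) + (-2 + 11) = 41*(-11) + 9 = -451 + 9 = -442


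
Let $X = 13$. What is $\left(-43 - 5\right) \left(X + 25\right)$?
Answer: $-1824$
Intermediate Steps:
$\left(-43 - 5\right) \left(X + 25\right) = \left(-43 - 5\right) \left(13 + 25\right) = \left(-48\right) 38 = -1824$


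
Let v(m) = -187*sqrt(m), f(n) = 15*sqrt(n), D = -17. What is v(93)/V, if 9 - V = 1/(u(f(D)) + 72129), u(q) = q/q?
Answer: -13488310*sqrt(93)/649169 ≈ -200.37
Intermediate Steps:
u(q) = 1
V = 649169/72130 (V = 9 - 1/(1 + 72129) = 9 - 1/72130 = 649169/72130 ≈ 9.0000)
v(93)/V = (-187*sqrt(93))/(649169/72130) = -187*sqrt(93)*(72130/649169) = -13488310*sqrt(93)/649169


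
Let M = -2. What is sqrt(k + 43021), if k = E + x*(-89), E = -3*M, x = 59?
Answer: 4*sqrt(2361) ≈ 194.36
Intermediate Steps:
E = 6 (E = -3*(-2) = 6)
k = -5245 (k = 6 + 59*(-89) = 6 - 5251 = -5245)
sqrt(k + 43021) = sqrt(-5245 + 43021) = sqrt(37776) = 4*sqrt(2361)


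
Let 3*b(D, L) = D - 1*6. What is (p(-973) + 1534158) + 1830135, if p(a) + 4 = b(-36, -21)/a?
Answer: 467636173/139 ≈ 3.3643e+6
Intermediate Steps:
b(D, L) = -2 + D/3 (b(D, L) = (D - 1*6)/3 = (D - 6)/3 = (-6 + D)/3 = -2 + D/3)
p(a) = -4 - 14/a (p(a) = -4 + (-2 + (⅓)*(-36))/a = -4 + (-2 - 12)/a = -4 - 14/a)
(p(-973) + 1534158) + 1830135 = ((-4 - 14/(-973)) + 1534158) + 1830135 = ((-4 - 14*(-1/973)) + 1534158) + 1830135 = ((-4 + 2/139) + 1534158) + 1830135 = (-554/139 + 1534158) + 1830135 = 213247408/139 + 1830135 = 467636173/139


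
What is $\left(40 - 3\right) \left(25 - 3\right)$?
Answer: $814$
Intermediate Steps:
$\left(40 - 3\right) \left(25 - 3\right) = 37 \cdot 22 = 814$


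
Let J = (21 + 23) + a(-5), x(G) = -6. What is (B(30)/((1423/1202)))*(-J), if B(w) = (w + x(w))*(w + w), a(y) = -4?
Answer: -69235200/1423 ≈ -48654.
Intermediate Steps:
B(w) = 2*w*(-6 + w) (B(w) = (w - 6)*(w + w) = (-6 + w)*(2*w) = 2*w*(-6 + w))
J = 40 (J = (21 + 23) - 4 = 44 - 4 = 40)
(B(30)/((1423/1202)))*(-J) = ((2*30*(-6 + 30))/((1423/1202)))*(-1*40) = ((2*30*24)/((1423*(1/1202))))*(-40) = (1440/(1423/1202))*(-40) = (1440*(1202/1423))*(-40) = (1730880/1423)*(-40) = -69235200/1423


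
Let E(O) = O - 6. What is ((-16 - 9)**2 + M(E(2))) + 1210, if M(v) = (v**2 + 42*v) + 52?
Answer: 1735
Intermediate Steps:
E(O) = -6 + O
M(v) = 52 + v**2 + 42*v
((-16 - 9)**2 + M(E(2))) + 1210 = ((-16 - 9)**2 + (52 + (-6 + 2)**2 + 42*(-6 + 2))) + 1210 = ((-25)**2 + (52 + (-4)**2 + 42*(-4))) + 1210 = (625 + (52 + 16 - 168)) + 1210 = (625 - 100) + 1210 = 525 + 1210 = 1735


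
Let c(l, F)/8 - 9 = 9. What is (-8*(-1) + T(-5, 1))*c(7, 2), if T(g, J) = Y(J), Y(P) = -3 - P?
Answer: 576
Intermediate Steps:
T(g, J) = -3 - J
c(l, F) = 144 (c(l, F) = 72 + 8*9 = 72 + 72 = 144)
(-8*(-1) + T(-5, 1))*c(7, 2) = (-8*(-1) + (-3 - 1*1))*144 = (8 + (-3 - 1))*144 = (8 - 4)*144 = 4*144 = 576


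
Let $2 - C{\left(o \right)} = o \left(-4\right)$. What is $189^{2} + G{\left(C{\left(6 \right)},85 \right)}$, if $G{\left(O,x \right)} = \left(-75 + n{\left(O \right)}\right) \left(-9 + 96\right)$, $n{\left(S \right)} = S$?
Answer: $31458$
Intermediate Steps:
$C{\left(o \right)} = 2 + 4 o$ ($C{\left(o \right)} = 2 - o \left(-4\right) = 2 - - 4 o = 2 + 4 o$)
$G{\left(O,x \right)} = -6525 + 87 O$ ($G{\left(O,x \right)} = \left(-75 + O\right) \left(-9 + 96\right) = \left(-75 + O\right) 87 = -6525 + 87 O$)
$189^{2} + G{\left(C{\left(6 \right)},85 \right)} = 189^{2} - \left(6525 - 87 \left(2 + 4 \cdot 6\right)\right) = 35721 - \left(6525 - 87 \left(2 + 24\right)\right) = 35721 + \left(-6525 + 87 \cdot 26\right) = 35721 + \left(-6525 + 2262\right) = 35721 - 4263 = 31458$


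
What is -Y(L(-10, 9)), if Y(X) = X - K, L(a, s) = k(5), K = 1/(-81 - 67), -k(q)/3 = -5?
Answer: -2221/148 ≈ -15.007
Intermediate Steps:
k(q) = 15 (k(q) = -3*(-5) = 15)
K = -1/148 (K = 1/(-148) = -1/148 ≈ -0.0067568)
L(a, s) = 15
Y(X) = 1/148 + X (Y(X) = X - 1*(-1/148) = X + 1/148 = 1/148 + X)
-Y(L(-10, 9)) = -(1/148 + 15) = -1*2221/148 = -2221/148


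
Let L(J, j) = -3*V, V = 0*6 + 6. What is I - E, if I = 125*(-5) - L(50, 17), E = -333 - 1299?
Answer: 1025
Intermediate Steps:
V = 6 (V = 0 + 6 = 6)
L(J, j) = -18 (L(J, j) = -3*6 = -18)
E = -1632
I = -607 (I = 125*(-5) - 1*(-18) = -625 + 18 = -607)
I - E = -607 - 1*(-1632) = -607 + 1632 = 1025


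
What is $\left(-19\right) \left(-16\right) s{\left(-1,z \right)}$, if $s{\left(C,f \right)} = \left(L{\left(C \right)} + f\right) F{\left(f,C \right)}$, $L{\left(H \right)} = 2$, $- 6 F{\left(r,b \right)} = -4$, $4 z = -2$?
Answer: $304$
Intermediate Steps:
$z = - \frac{1}{2}$ ($z = \frac{1}{4} \left(-2\right) = - \frac{1}{2} \approx -0.5$)
$F{\left(r,b \right)} = \frac{2}{3}$ ($F{\left(r,b \right)} = \left(- \frac{1}{6}\right) \left(-4\right) = \frac{2}{3}$)
$s{\left(C,f \right)} = \frac{4}{3} + \frac{2 f}{3}$ ($s{\left(C,f \right)} = \left(2 + f\right) \frac{2}{3} = \frac{4}{3} + \frac{2 f}{3}$)
$\left(-19\right) \left(-16\right) s{\left(-1,z \right)} = \left(-19\right) \left(-16\right) \left(\frac{4}{3} + \frac{2}{3} \left(- \frac{1}{2}\right)\right) = 304 \left(\frac{4}{3} - \frac{1}{3}\right) = 304 \cdot 1 = 304$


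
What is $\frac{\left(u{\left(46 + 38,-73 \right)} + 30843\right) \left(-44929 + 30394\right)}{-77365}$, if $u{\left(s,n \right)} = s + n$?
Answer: $\frac{89692578}{15473} \approx 5796.7$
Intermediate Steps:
$u{\left(s,n \right)} = n + s$
$\frac{\left(u{\left(46 + 38,-73 \right)} + 30843\right) \left(-44929 + 30394\right)}{-77365} = \frac{\left(\left(-73 + \left(46 + 38\right)\right) + 30843\right) \left(-44929 + 30394\right)}{-77365} = \left(\left(-73 + 84\right) + 30843\right) \left(-14535\right) \left(- \frac{1}{77365}\right) = \left(11 + 30843\right) \left(-14535\right) \left(- \frac{1}{77365}\right) = 30854 \left(-14535\right) \left(- \frac{1}{77365}\right) = \left(-448462890\right) \left(- \frac{1}{77365}\right) = \frac{89692578}{15473}$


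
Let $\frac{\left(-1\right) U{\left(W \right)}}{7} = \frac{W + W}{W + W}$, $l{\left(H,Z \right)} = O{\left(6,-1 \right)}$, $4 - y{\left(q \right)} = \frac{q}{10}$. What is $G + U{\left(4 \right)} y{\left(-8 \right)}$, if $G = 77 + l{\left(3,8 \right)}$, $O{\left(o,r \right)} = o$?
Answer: $\frac{247}{5} \approx 49.4$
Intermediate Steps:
$y{\left(q \right)} = 4 - \frac{q}{10}$
$l{\left(H,Z \right)} = 6$
$U{\left(W \right)} = -7$ ($U{\left(W \right)} = - 7 \frac{W + W}{W + W} = - 7 \frac{2 W}{2 W} = - 7 \cdot 2 W \frac{1}{2 W} = \left(-7\right) 1 = -7$)
$G = 83$ ($G = 77 + 6 = 83$)
$G + U{\left(4 \right)} y{\left(-8 \right)} = 83 - 7 \left(4 - - \frac{4}{5}\right) = 83 - 7 \left(4 + \frac{4}{5}\right) = 83 - \frac{168}{5} = \frac{247}{5}$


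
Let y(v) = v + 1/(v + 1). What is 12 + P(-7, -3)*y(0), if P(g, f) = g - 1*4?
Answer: 1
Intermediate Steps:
y(v) = v + 1/(1 + v)
P(g, f) = -4 + g (P(g, f) = g - 4 = -4 + g)
12 + P(-7, -3)*y(0) = 12 + (-4 - 7)*((1 + 0 + 0**2)/(1 + 0)) = 12 - 11*(1 + 0 + 0)/1 = 12 - 11 = 1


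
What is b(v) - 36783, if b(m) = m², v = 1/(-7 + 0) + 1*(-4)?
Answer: -1801526/49 ≈ -36766.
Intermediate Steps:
v = -29/7 (v = 1/(-7) - 4 = -⅐ - 4 = -29/7 ≈ -4.1429)
b(v) - 36783 = (-29/7)² - 36783 = 841/49 - 36783 = -1801526/49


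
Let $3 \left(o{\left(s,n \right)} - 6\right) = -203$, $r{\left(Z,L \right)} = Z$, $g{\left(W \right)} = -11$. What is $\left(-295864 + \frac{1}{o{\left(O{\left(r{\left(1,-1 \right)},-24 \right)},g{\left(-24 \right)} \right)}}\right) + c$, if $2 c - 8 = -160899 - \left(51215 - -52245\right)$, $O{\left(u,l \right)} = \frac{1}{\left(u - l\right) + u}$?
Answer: $- \frac{158374621}{370} \approx -4.2804 \cdot 10^{5}$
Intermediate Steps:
$O{\left(u,l \right)} = \frac{1}{- l + 2 u}$
$o{\left(s,n \right)} = - \frac{185}{3}$ ($o{\left(s,n \right)} = 6 + \frac{1}{3} \left(-203\right) = 6 - \frac{203}{3} = - \frac{185}{3}$)
$c = - \frac{264351}{2}$ ($c = 4 + \frac{-160899 - \left(51215 - -52245\right)}{2} = 4 + \frac{-160899 - \left(51215 + 52245\right)}{2} = 4 + \frac{-160899 - 103460}{2} = 4 + \frac{1}{2} \left(-264359\right) = 4 - \frac{264359}{2} = - \frac{264351}{2} \approx -1.3218 \cdot 10^{5}$)
$\left(-295864 + \frac{1}{o{\left(O{\left(r{\left(1,-1 \right)},-24 \right)},g{\left(-24 \right)} \right)}}\right) + c = \left(-295864 + \frac{1}{- \frac{185}{3}}\right) - \frac{264351}{2} = \left(-295864 - \frac{3}{185}\right) - \frac{264351}{2} = - \frac{54734843}{185} - \frac{264351}{2} = - \frac{158374621}{370}$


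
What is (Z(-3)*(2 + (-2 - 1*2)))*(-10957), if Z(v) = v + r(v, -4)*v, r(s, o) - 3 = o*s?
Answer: -1051872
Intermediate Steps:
r(s, o) = 3 + o*s
Z(v) = v + v*(3 - 4*v) (Z(v) = v + (3 - 4*v)*v = v + v*(3 - 4*v))
(Z(-3)*(2 + (-2 - 1*2)))*(-10957) = ((4*(-3)*(1 - 1*(-3)))*(2 + (-2 - 1*2)))*(-10957) = ((4*(-3)*(1 + 3))*(2 + (-2 - 2)))*(-10957) = ((4*(-3)*4)*(2 - 4))*(-10957) = -48*(-2)*(-10957) = 96*(-10957) = -1051872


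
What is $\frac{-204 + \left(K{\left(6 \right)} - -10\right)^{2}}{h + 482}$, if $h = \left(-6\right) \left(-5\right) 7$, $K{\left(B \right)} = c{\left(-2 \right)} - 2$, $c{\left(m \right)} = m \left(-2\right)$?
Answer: $- \frac{15}{173} \approx -0.086705$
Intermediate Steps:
$c{\left(m \right)} = - 2 m$
$K{\left(B \right)} = 2$ ($K{\left(B \right)} = \left(-2\right) \left(-2\right) - 2 = 4 - 2 = 2$)
$h = 210$ ($h = 30 \cdot 7 = 210$)
$\frac{-204 + \left(K{\left(6 \right)} - -10\right)^{2}}{h + 482} = \frac{-204 + \left(2 - -10\right)^{2}}{210 + 482} = \frac{-204 + \left(2 + 10\right)^{2}}{692} = \left(-204 + 12^{2}\right) \frac{1}{692} = \left(-204 + 144\right) \frac{1}{692} = \left(-60\right) \frac{1}{692} = - \frac{15}{173}$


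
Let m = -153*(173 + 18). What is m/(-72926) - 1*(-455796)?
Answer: 33239408319/72926 ≈ 4.5580e+5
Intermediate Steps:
m = -29223 (m = -153*191 = -29223)
m/(-72926) - 1*(-455796) = -29223/(-72926) - 1*(-455796) = -29223*(-1/72926) + 455796 = 29223/72926 + 455796 = 33239408319/72926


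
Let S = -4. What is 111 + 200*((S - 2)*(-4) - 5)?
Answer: 3911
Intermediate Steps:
111 + 200*((S - 2)*(-4) - 5) = 111 + 200*((-4 - 2)*(-4) - 5) = 111 + 200*(-6*(-4) - 5) = 111 + 200*(24 - 5) = 111 + 200*19 = 111 + 3800 = 3911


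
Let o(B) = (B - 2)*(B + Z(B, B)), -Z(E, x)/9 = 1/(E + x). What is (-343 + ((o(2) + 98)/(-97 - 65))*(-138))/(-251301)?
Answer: 7007/6785127 ≈ 0.0010327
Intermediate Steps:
Z(E, x) = -9/(E + x)
o(B) = (-2 + B)*(B - 9/(2*B)) (o(B) = (B - 2)*(B - 9/(B + B)) = (-2 + B)*(B - 9*1/(2*B)) = (-2 + B)*(B - 9/(2*B)))
(-343 + ((o(2) + 98)/(-97 - 65))*(-138))/(-251301) = (-343 + (((-9/2 + 2² - 2*2 + 9/2) + 98)/(-97 - 65))*(-138))/(-251301) = (-343 + (((-9/2 + 4 - 4 + 9*(½)) + 98)/(-162))*(-138))*(-1/251301) = (-343 + (((-9/2 + 4 - 4 + 9/2) + 98)*(-1/162))*(-138))*(-1/251301) = (-343 + ((0 + 98)*(-1/162))*(-138))*(-1/251301) = (-343 + (98*(-1/162))*(-138))*(-1/251301) = (-343 - 49/81*(-138))*(-1/251301) = (-343 + 2254/27)*(-1/251301) = -7007/27*(-1/251301) = 7007/6785127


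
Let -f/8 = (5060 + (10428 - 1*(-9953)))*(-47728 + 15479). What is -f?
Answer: -6563574472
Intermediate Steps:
f = 6563574472 (f = -8*(5060 + (10428 - 1*(-9953)))*(-47728 + 15479) = -8*(5060 + (10428 + 9953))*(-32249) = -8*(5060 + 20381)*(-32249) = -203528*(-32249) = -8*(-820446809) = 6563574472)
-f = -1*6563574472 = -6563574472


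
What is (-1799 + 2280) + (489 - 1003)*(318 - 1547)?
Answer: 632187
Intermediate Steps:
(-1799 + 2280) + (489 - 1003)*(318 - 1547) = 481 - 514*(-1229) = 481 + 631706 = 632187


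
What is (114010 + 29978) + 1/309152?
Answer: 44514178177/309152 ≈ 1.4399e+5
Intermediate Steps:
(114010 + 29978) + 1/309152 = 143988 + 1/309152 = 44514178177/309152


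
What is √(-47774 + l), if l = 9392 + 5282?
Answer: 10*I*√331 ≈ 181.93*I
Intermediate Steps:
l = 14674
√(-47774 + l) = √(-47774 + 14674) = √(-33100) = 10*I*√331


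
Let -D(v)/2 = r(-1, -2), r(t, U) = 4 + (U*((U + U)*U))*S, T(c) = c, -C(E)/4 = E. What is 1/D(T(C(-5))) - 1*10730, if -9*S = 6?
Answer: -944243/88 ≈ -10730.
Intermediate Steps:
S = -⅔ (S = -⅑*6 = -⅔ ≈ -0.66667)
C(E) = -4*E
r(t, U) = 4 - 4*U³/3 (r(t, U) = 4 + (U*((U + U)*U))*(-⅔) = 4 + (U*((2*U)*U))*(-⅔) = 4 + (U*(2*U²))*(-⅔) = 4 + (2*U³)*(-⅔) = 4 - 4*U³/3)
D(v) = -88/3 (D(v) = -2*(4 - 4/3*(-2)³) = -2*(4 - 4/3*(-8)) = -2*(4 + 32/3) = -2*44/3 = -88/3)
1/D(T(C(-5))) - 1*10730 = 1/(-88/3) - 1*10730 = -3/88 - 10730 = -944243/88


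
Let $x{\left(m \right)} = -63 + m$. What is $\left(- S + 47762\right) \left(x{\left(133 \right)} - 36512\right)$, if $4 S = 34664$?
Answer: $-1424736432$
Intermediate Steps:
$S = 8666$ ($S = \frac{1}{4} \cdot 34664 = 8666$)
$\left(- S + 47762\right) \left(x{\left(133 \right)} - 36512\right) = \left(\left(-1\right) 8666 + 47762\right) \left(\left(-63 + 133\right) - 36512\right) = \left(-8666 + 47762\right) \left(70 - 36512\right) = 39096 \left(-36442\right) = -1424736432$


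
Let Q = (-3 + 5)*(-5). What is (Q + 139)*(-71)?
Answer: -9159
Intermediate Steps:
Q = -10 (Q = 2*(-5) = -10)
(Q + 139)*(-71) = (-10 + 139)*(-71) = 129*(-71) = -9159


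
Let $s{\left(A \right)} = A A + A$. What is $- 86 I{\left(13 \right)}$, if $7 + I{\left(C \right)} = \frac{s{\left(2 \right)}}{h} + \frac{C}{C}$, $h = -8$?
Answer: $\frac{1161}{2} \approx 580.5$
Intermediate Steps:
$s{\left(A \right)} = A + A^{2}$ ($s{\left(A \right)} = A^{2} + A = A + A^{2}$)
$I{\left(C \right)} = - \frac{27}{4}$ ($I{\left(C \right)} = -7 + \left(\frac{2 \left(1 + 2\right)}{-8} + \frac{C}{C}\right) = -7 + \left(2 \cdot 3 \left(- \frac{1}{8}\right) + 1\right) = -7 + \left(6 \left(- \frac{1}{8}\right) + 1\right) = -7 + \left(- \frac{3}{4} + 1\right) = -7 + \frac{1}{4} = - \frac{27}{4}$)
$- 86 I{\left(13 \right)} = \left(-86\right) \left(- \frac{27}{4}\right) = \frac{1161}{2}$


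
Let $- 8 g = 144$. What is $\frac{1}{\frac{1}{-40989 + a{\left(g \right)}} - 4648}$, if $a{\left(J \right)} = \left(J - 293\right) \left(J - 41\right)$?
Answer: $- \frac{22640}{105230721} \approx -0.00021515$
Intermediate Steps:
$g = -18$ ($g = \left(- \frac{1}{8}\right) 144 = -18$)
$a{\left(J \right)} = \left(-293 + J\right) \left(-41 + J\right)$
$\frac{1}{\frac{1}{-40989 + a{\left(g \right)}} - 4648} = \frac{1}{\frac{1}{-40989 + \left(12013 + \left(-18\right)^{2} - -6012\right)} - 4648} = \frac{1}{\frac{1}{-40989 + \left(12013 + 324 + 6012\right)} - 4648} = \frac{1}{\frac{1}{-40989 + 18349} - 4648} = \frac{1}{\frac{1}{-22640} - 4648} = \frac{1}{- \frac{1}{22640} - 4648} = \frac{1}{- \frac{105230721}{22640}} = - \frac{22640}{105230721}$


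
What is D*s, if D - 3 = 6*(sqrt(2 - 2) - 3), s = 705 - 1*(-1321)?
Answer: -30390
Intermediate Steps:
s = 2026 (s = 705 + 1321 = 2026)
D = -15 (D = 3 + 6*(sqrt(2 - 2) - 3) = 3 + 6*(sqrt(0) - 3) = 3 + 6*(0 - 3) = 3 + 6*(-3) = 3 - 18 = -15)
D*s = -15*2026 = -30390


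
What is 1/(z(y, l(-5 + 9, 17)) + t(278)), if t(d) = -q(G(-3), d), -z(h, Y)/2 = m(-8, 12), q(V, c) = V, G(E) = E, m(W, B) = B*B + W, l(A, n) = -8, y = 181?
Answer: -1/269 ≈ -0.0037175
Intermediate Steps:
m(W, B) = W + B² (m(W, B) = B² + W = W + B²)
z(h, Y) = -272 (z(h, Y) = -2*(-8 + 12²) = -2*(-8 + 144) = -2*136 = -272)
t(d) = 3 (t(d) = -1*(-3) = 3)
1/(z(y, l(-5 + 9, 17)) + t(278)) = 1/(-272 + 3) = 1/(-269) = -1/269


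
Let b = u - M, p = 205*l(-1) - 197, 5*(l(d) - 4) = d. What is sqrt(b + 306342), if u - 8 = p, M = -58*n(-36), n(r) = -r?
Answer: 2*sqrt(77255) ≈ 555.90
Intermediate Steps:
l(d) = 4 + d/5
p = 582 (p = 205*(4 + (1/5)*(-1)) - 197 = 205*(4 - 1/5) - 197 = 205*(19/5) - 197 = 779 - 197 = 582)
M = -2088 (M = -(-58)*(-36) = -58*36 = -2088)
u = 590 (u = 8 + 582 = 590)
b = 2678 (b = 590 - 1*(-2088) = 590 + 2088 = 2678)
sqrt(b + 306342) = sqrt(2678 + 306342) = sqrt(309020) = 2*sqrt(77255)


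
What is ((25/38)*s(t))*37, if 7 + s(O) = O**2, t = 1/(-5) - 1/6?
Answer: -228623/1368 ≈ -167.12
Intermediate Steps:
t = -11/30 (t = 1*(-1/5) - 1*1/6 = -1/5 - 1/6 = -11/30 ≈ -0.36667)
s(O) = -7 + O**2
((25/38)*s(t))*37 = ((25/38)*(-7 + (-11/30)**2))*37 = ((25*(1/38))*(-7 + 121/900))*37 = ((25/38)*(-6179/900))*37 = -6179/1368*37 = -228623/1368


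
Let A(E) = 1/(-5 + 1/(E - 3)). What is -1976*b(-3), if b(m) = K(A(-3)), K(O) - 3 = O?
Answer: -171912/31 ≈ -5545.5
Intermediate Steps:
A(E) = 1/(-5 + 1/(-3 + E))
K(O) = 3 + O
b(m) = 87/31 (b(m) = 3 + (3 - 1*(-3))/(-16 + 5*(-3)) = 3 + (3 + 3)/(-16 - 15) = 3 + 6/(-31) = 3 - 1/31*6 = 3 - 6/31 = 87/31)
-1976*b(-3) = -1976*87/31 = -171912/31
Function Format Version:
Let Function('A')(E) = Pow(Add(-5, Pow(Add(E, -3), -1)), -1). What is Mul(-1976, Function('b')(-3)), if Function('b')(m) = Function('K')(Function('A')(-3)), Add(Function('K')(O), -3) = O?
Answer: Rational(-171912, 31) ≈ -5545.5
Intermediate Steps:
Function('A')(E) = Pow(Add(-5, Pow(Add(-3, E), -1)), -1)
Function('K')(O) = Add(3, O)
Function('b')(m) = Rational(87, 31) (Function('b')(m) = Add(3, Mul(Pow(Add(-16, Mul(5, -3)), -1), Add(3, Mul(-1, -3)))) = Add(3, Mul(Pow(Add(-16, -15), -1), Add(3, 3))) = Add(3, Mul(Pow(-31, -1), 6)) = Add(3, Mul(Rational(-1, 31), 6)) = Add(3, Rational(-6, 31)) = Rational(87, 31))
Mul(-1976, Function('b')(-3)) = Mul(-1976, Rational(87, 31)) = Rational(-171912, 31)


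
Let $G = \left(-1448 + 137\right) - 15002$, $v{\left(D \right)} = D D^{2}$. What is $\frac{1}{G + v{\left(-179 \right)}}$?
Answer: $- \frac{1}{5751652} \approx -1.7386 \cdot 10^{-7}$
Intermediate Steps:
$v{\left(D \right)} = D^{3}$
$G = -16313$ ($G = -1311 - 15002 = -16313$)
$\frac{1}{G + v{\left(-179 \right)}} = \frac{1}{-16313 + \left(-179\right)^{3}} = \frac{1}{-16313 - 5735339} = \frac{1}{-5751652} = - \frac{1}{5751652}$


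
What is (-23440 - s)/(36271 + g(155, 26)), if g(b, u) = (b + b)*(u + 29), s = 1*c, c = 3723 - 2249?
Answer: -24914/53321 ≈ -0.46725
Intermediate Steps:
c = 1474
s = 1474 (s = 1*1474 = 1474)
g(b, u) = 2*b*(29 + u) (g(b, u) = (2*b)*(29 + u) = 2*b*(29 + u))
(-23440 - s)/(36271 + g(155, 26)) = (-23440 - 1*1474)/(36271 + 2*155*(29 + 26)) = (-23440 - 1474)/(36271 + 2*155*55) = -24914/(36271 + 17050) = -24914/53321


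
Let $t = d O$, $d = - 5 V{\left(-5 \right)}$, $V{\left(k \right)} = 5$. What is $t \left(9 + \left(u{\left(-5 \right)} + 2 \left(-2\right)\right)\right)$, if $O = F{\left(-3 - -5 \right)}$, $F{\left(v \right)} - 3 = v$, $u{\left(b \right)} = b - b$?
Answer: $-625$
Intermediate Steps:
$u{\left(b \right)} = 0$
$F{\left(v \right)} = 3 + v$
$d = -25$ ($d = \left(-5\right) 5 = -25$)
$O = 5$ ($O = 3 - -2 = 3 + \left(-3 + 5\right) = 3 + 2 = 5$)
$t = -125$ ($t = \left(-25\right) 5 = -125$)
$t \left(9 + \left(u{\left(-5 \right)} + 2 \left(-2\right)\right)\right) = - 125 \left(9 + \left(0 + 2 \left(-2\right)\right)\right) = - 125 \left(9 + \left(0 - 4\right)\right) = - 125 \left(9 - 4\right) = \left(-125\right) 5 = -625$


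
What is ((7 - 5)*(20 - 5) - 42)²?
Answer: 144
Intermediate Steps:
((7 - 5)*(20 - 5) - 42)² = (2*15 - 42)² = (30 - 42)² = (-12)² = 144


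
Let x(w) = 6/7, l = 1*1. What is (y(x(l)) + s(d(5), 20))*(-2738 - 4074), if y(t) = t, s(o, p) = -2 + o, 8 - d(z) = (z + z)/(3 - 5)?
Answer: -565396/7 ≈ -80771.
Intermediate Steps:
d(z) = 8 + z (d(z) = 8 - (z + z)/(3 - 5) = 8 - 2*z/(-2) = 8 - 2*z*(-1)/2 = 8 - (-1)*z = 8 + z)
l = 1
x(w) = 6/7 (x(w) = 6*(⅐) = 6/7)
(y(x(l)) + s(d(5), 20))*(-2738 - 4074) = (6/7 + (-2 + (8 + 5)))*(-2738 - 4074) = (6/7 + (-2 + 13))*(-6812) = (6/7 + 11)*(-6812) = (83/7)*(-6812) = -565396/7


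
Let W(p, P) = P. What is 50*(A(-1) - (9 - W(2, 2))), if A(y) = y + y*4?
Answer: -600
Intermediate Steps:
A(y) = 5*y (A(y) = y + 4*y = 5*y)
50*(A(-1) - (9 - W(2, 2))) = 50*(5*(-1) - (9 - 1*2)) = 50*(-5 - (9 - 2)) = 50*(-5 - 1*7) = 50*(-5 - 7) = 50*(-12) = -600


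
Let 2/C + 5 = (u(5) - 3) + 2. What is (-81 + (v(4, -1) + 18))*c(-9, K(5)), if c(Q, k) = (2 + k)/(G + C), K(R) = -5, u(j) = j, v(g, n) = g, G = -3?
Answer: -177/5 ≈ -35.400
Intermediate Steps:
C = -2 (C = 2/(-5 + ((5 - 3) + 2)) = 2/(-5 + (2 + 2)) = 2/(-5 + 4) = 2/(-1) = 2*(-1) = -2)
c(Q, k) = -⅖ - k/5 (c(Q, k) = (2 + k)/(-3 - 2) = (2 + k)/(-5) = (2 + k)*(-⅕) = -⅖ - k/5)
(-81 + (v(4, -1) + 18))*c(-9, K(5)) = (-81 + (4 + 18))*(-⅖ - ⅕*(-5)) = (-81 + 22)*(-⅖ + 1) = -59*⅗ = -177/5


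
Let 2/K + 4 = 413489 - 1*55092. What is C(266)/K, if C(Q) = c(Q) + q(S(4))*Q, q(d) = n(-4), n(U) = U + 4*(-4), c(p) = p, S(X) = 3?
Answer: -905659111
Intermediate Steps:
K = 2/358393 (K = 2/(-4 + (413489 - 1*55092)) = 2/(-4 + (413489 - 55092)) = 2/(-4 + 358397) = 2/358393 ≈ 5.5805e-6)
n(U) = -16 + U (n(U) = U - 16 = -16 + U)
q(d) = -20 (q(d) = -16 - 4 = -20)
C(Q) = -19*Q (C(Q) = Q - 20*Q = -19*Q)
C(266)/K = (-19*266)/(2/358393) = -5054*358393/2 = -905659111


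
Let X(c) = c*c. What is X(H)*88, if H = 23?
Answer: 46552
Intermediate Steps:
X(c) = c²
X(H)*88 = 23²*88 = 529*88 = 46552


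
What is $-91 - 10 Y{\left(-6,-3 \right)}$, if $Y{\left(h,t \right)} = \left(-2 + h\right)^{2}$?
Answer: $-731$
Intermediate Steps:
$-91 - 10 Y{\left(-6,-3 \right)} = -91 - 10 \left(-2 - 6\right)^{2} = -91 - 10 \left(-8\right)^{2} = -91 - 640 = -731$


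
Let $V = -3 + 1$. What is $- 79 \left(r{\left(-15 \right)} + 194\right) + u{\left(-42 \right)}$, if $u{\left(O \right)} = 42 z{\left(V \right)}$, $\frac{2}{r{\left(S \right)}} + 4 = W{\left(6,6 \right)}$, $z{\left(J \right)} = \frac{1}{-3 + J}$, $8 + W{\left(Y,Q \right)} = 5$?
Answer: $- \frac{535914}{35} \approx -15312.0$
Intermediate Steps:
$V = -2$
$W{\left(Y,Q \right)} = -3$ ($W{\left(Y,Q \right)} = -8 + 5 = -3$)
$r{\left(S \right)} = - \frac{2}{7}$ ($r{\left(S \right)} = \frac{2}{-4 - 3} = \frac{2}{-7} = 2 \left(- \frac{1}{7}\right) = - \frac{2}{7}$)
$u{\left(O \right)} = - \frac{42}{5}$ ($u{\left(O \right)} = \frac{42}{-3 - 2} = \frac{42}{-5} = 42 \left(- \frac{1}{5}\right) = - \frac{42}{5}$)
$- 79 \left(r{\left(-15 \right)} + 194\right) + u{\left(-42 \right)} = - 79 \left(- \frac{2}{7} + 194\right) - \frac{42}{5} = \left(-79\right) \frac{1356}{7} - \frac{42}{5} = - \frac{107124}{7} - \frac{42}{5} = - \frac{535914}{35}$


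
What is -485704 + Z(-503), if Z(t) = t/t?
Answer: -485703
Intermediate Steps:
Z(t) = 1
-485704 + Z(-503) = -485704 + 1 = -485703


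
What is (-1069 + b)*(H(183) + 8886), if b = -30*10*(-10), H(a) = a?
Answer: 17512239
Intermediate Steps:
b = 3000 (b = -300*(-10) = 3000)
(-1069 + b)*(H(183) + 8886) = (-1069 + 3000)*(183 + 8886) = 1931*9069 = 17512239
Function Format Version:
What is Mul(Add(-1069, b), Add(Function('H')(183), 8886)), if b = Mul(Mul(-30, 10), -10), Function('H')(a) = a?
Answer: 17512239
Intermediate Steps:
b = 3000 (b = Mul(-300, -10) = 3000)
Mul(Add(-1069, b), Add(Function('H')(183), 8886)) = Mul(Add(-1069, 3000), Add(183, 8886)) = Mul(1931, 9069) = 17512239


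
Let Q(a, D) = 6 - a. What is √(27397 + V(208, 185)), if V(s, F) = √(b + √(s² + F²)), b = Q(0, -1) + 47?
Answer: √(27397 + √(53 + √77489)) ≈ 165.58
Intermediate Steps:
b = 53 (b = (6 - 1*0) + 47 = (6 + 0) + 47 = 6 + 47 = 53)
V(s, F) = √(53 + √(F² + s²)) (V(s, F) = √(53 + √(s² + F²)) = √(53 + √(F² + s²)))
√(27397 + V(208, 185)) = √(27397 + √(53 + √(185² + 208²))) = √(27397 + √(53 + √(34225 + 43264))) = √(27397 + √(53 + √77489))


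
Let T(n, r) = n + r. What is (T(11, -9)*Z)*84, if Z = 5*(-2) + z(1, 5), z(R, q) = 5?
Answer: -840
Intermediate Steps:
Z = -5 (Z = 5*(-2) + 5 = -10 + 5 = -5)
(T(11, -9)*Z)*84 = ((11 - 9)*(-5))*84 = (2*(-5))*84 = -10*84 = -840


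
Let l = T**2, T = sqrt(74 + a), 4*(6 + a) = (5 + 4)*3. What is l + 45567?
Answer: 182567/4 ≈ 45642.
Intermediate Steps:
a = 3/4 (a = -6 + ((5 + 4)*3)/4 = -6 + (9*3)/4 = -6 + (1/4)*27 = -6 + 27/4 = 3/4 ≈ 0.75000)
T = sqrt(299)/2 (T = sqrt(74 + 3/4) = sqrt(299/4) = sqrt(299)/2 ≈ 8.6458)
l = 299/4 (l = (sqrt(299)/2)**2 = 299/4 ≈ 74.750)
l + 45567 = 299/4 + 45567 = 182567/4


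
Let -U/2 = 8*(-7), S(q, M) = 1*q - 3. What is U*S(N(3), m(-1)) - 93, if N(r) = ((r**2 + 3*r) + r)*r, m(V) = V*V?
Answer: 6627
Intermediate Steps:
m(V) = V**2
N(r) = r*(r**2 + 4*r) (N(r) = (r**2 + 4*r)*r = r*(r**2 + 4*r))
S(q, M) = -3 + q (S(q, M) = q - 3 = -3 + q)
U = 112 (U = -16*(-7) = -2*(-56) = 112)
U*S(N(3), m(-1)) - 93 = 112*(-3 + 3**2*(4 + 3)) - 93 = 112*(-3 + 9*7) - 93 = 112*(-3 + 63) - 93 = 112*60 - 93 = 6720 - 93 = 6627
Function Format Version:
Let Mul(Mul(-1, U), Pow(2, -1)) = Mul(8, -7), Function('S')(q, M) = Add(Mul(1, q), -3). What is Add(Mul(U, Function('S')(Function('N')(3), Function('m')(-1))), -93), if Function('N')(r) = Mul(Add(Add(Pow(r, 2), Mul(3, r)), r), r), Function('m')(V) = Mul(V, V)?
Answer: 6627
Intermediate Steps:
Function('m')(V) = Pow(V, 2)
Function('N')(r) = Mul(r, Add(Pow(r, 2), Mul(4, r))) (Function('N')(r) = Mul(Add(Pow(r, 2), Mul(4, r)), r) = Mul(r, Add(Pow(r, 2), Mul(4, r))))
Function('S')(q, M) = Add(-3, q) (Function('S')(q, M) = Add(q, -3) = Add(-3, q))
U = 112 (U = Mul(-2, Mul(8, -7)) = Mul(-2, -56) = 112)
Add(Mul(U, Function('S')(Function('N')(3), Function('m')(-1))), -93) = Add(Mul(112, Add(-3, Mul(Pow(3, 2), Add(4, 3)))), -93) = Add(Mul(112, Add(-3, Mul(9, 7))), -93) = Add(Mul(112, Add(-3, 63)), -93) = Add(Mul(112, 60), -93) = Add(6720, -93) = 6627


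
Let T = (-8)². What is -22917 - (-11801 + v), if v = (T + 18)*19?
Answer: -12674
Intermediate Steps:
T = 64
v = 1558 (v = (64 + 18)*19 = 82*19 = 1558)
-22917 - (-11801 + v) = -22917 - (-11801 + 1558) = -22917 - 1*(-10243) = -22917 + 10243 = -12674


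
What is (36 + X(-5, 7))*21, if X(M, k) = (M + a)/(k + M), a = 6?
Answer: 1533/2 ≈ 766.50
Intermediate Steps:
X(M, k) = (6 + M)/(M + k) (X(M, k) = (M + 6)/(k + M) = (6 + M)/(M + k))
(36 + X(-5, 7))*21 = (36 + (6 - 5)/(-5 + 7))*21 = (36 + 1/2)*21 = (36 + (½)*1)*21 = (36 + ½)*21 = (73/2)*21 = 1533/2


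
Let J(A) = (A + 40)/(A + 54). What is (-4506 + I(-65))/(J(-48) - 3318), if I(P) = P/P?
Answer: 13515/9958 ≈ 1.3572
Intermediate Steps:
J(A) = (40 + A)/(54 + A)
I(P) = 1
(-4506 + I(-65))/(J(-48) - 3318) = (-4506 + 1)/((40 - 48)/(54 - 48) - 3318) = -4505/(-8/6 - 3318) = -4505/((1/6)*(-8) - 3318) = -4505/(-4/3 - 3318) = -4505/(-9958/3) = -4505*(-3/9958) = 13515/9958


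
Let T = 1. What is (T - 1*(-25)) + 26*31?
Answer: 832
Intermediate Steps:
(T - 1*(-25)) + 26*31 = (1 - 1*(-25)) + 26*31 = (1 + 25) + 806 = 26 + 806 = 832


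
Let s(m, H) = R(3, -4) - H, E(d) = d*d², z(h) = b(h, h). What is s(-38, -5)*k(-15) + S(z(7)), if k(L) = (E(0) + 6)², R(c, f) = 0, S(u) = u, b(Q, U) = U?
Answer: 187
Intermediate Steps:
z(h) = h
E(d) = d³
s(m, H) = -H (s(m, H) = 0 - H = -H)
k(L) = 36 (k(L) = (0³ + 6)² = (0 + 6)² = 6² = 36)
s(-38, -5)*k(-15) + S(z(7)) = -1*(-5)*36 + 7 = 5*36 + 7 = 180 + 7 = 187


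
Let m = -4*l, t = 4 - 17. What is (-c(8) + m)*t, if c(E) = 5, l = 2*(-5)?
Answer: -455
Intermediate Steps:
l = -10
t = -13
m = 40 (m = -4*(-10) = 40)
(-c(8) + m)*t = (-1*5 + 40)*(-13) = (-5 + 40)*(-13) = 35*(-13) = -455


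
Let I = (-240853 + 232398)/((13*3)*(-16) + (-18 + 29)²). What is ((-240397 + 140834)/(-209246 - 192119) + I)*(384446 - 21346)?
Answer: 250075776191680/40377319 ≈ 6.1935e+6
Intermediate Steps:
I = 8455/503 (I = -8455/(39*(-16) + 11²) = -8455/(-624 + 121) = -8455/(-503) = -8455*(-1/503) = 8455/503 ≈ 16.809)
((-240397 + 140834)/(-209246 - 192119) + I)*(384446 - 21346) = ((-240397 + 140834)/(-209246 - 192119) + 8455/503)*(384446 - 21346) = (-99563/(-401365) + 8455/503)*363100 = (-99563*(-1/401365) + 8455/503)*363100 = (99563/401365 + 8455/503)*363100 = (3443621264/201886595)*363100 = 250075776191680/40377319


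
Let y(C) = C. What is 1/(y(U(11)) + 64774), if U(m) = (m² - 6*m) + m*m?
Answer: 1/64950 ≈ 1.5396e-5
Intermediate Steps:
U(m) = -6*m + 2*m² (U(m) = (m² - 6*m) + m² = -6*m + 2*m²)
1/(y(U(11)) + 64774) = 1/(2*11*(-3 + 11) + 64774) = 1/(2*11*8 + 64774) = 1/(176 + 64774) = 1/64950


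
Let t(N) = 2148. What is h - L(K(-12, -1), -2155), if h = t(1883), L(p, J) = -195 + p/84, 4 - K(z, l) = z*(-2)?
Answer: 49208/21 ≈ 2343.2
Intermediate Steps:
K(z, l) = 4 + 2*z (K(z, l) = 4 - z*(-2) = 4 - (-2)*z = 4 + 2*z)
L(p, J) = -195 + p/84 (L(p, J) = -195 + p*(1/84) = -195 + p/84)
h = 2148
h - L(K(-12, -1), -2155) = 2148 - (-195 + (4 + 2*(-12))/84) = 2148 - (-195 + (4 - 24)/84) = 2148 - (-195 + (1/84)*(-20)) = 2148 - (-195 - 5/21) = 2148 - 1*(-4100/21) = 2148 + 4100/21 = 49208/21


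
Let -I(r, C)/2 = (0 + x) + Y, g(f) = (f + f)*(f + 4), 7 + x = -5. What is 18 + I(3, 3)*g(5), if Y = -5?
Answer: 3078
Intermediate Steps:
x = -12 (x = -7 - 5 = -12)
g(f) = 2*f*(4 + f) (g(f) = (2*f)*(4 + f) = 2*f*(4 + f))
I(r, C) = 34 (I(r, C) = -2*((0 - 12) - 5) = -2*(-12 - 5) = -2*(-17) = 34)
18 + I(3, 3)*g(5) = 18 + 34*(2*5*(4 + 5)) = 18 + 34*(2*5*9) = 18 + 34*90 = 18 + 3060 = 3078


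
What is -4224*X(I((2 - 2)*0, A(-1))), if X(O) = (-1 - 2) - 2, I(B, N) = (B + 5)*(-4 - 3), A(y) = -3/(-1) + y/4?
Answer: 21120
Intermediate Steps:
A(y) = 3 + y/4 (A(y) = -3*(-1) + y*(¼) = 3 + y/4)
I(B, N) = -35 - 7*B (I(B, N) = (5 + B)*(-7) = -35 - 7*B)
X(O) = -5 (X(O) = -3 - 2 = -5)
-4224*X(I((2 - 2)*0, A(-1))) = -4224*(-5) = 21120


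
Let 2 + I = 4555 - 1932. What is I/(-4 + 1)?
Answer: -2621/3 ≈ -873.67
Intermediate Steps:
I = 2621 (I = -2 + (4555 - 1932) = -2 + 2623 = 2621)
I/(-4 + 1) = 2621/(-4 + 1) = 2621/(-3) = 2621*(-⅓) = -2621/3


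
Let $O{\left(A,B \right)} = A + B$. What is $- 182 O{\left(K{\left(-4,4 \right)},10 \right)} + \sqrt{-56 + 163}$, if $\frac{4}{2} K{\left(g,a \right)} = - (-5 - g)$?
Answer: $-1911 + \sqrt{107} \approx -1900.7$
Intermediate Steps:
$K{\left(g,a \right)} = \frac{5}{2} + \frac{g}{2}$ ($K{\left(g,a \right)} = \frac{\left(-1\right) \left(-5 - g\right)}{2} = \frac{5 + g}{2} = \frac{5}{2} + \frac{g}{2}$)
$- 182 O{\left(K{\left(-4,4 \right)},10 \right)} + \sqrt{-56 + 163} = - 182 \left(\left(\frac{5}{2} + \frac{1}{2} \left(-4\right)\right) + 10\right) + \sqrt{-56 + 163} = - 182 \left(\left(\frac{5}{2} - 2\right) + 10\right) + \sqrt{107} = - 182 \left(\frac{1}{2} + 10\right) + \sqrt{107} = \left(-182\right) \frac{21}{2} + \sqrt{107} = -1911 + \sqrt{107}$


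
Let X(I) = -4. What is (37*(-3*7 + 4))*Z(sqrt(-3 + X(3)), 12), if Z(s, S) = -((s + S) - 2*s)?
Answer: 7548 - 629*I*sqrt(7) ≈ 7548.0 - 1664.2*I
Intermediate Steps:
Z(s, S) = s - S (Z(s, S) = -((S + s) - 2*s) = -(S - s) = s - S)
(37*(-3*7 + 4))*Z(sqrt(-3 + X(3)), 12) = (37*(-3*7 + 4))*(sqrt(-3 - 4) - 1*12) = (37*(-21 + 4))*(sqrt(-7) - 12) = (37*(-17))*(I*sqrt(7) - 12) = -629*(-12 + I*sqrt(7)) = 7548 - 629*I*sqrt(7)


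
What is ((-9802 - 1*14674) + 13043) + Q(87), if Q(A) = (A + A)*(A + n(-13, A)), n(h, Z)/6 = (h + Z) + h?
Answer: 67389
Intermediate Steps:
n(h, Z) = 6*Z + 12*h (n(h, Z) = 6*((h + Z) + h) = 6*((Z + h) + h) = 6*(Z + 2*h) = 6*Z + 12*h)
Q(A) = 2*A*(-156 + 7*A) (Q(A) = (A + A)*(A + (6*A + 12*(-13))) = (2*A)*(A + (6*A - 156)) = (2*A)*(A + (-156 + 6*A)) = (2*A)*(-156 + 7*A) = 2*A*(-156 + 7*A))
((-9802 - 1*14674) + 13043) + Q(87) = ((-9802 - 1*14674) + 13043) + 2*87*(-156 + 7*87) = ((-9802 - 14674) + 13043) + 2*87*(-156 + 609) = (-24476 + 13043) + 2*87*453 = -11433 + 78822 = 67389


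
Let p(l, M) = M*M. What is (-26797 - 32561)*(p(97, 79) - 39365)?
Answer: 1966174392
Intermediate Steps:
p(l, M) = M**2
(-26797 - 32561)*(p(97, 79) - 39365) = (-26797 - 32561)*(79**2 - 39365) = -59358*(6241 - 39365) = -59358*(-33124) = 1966174392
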